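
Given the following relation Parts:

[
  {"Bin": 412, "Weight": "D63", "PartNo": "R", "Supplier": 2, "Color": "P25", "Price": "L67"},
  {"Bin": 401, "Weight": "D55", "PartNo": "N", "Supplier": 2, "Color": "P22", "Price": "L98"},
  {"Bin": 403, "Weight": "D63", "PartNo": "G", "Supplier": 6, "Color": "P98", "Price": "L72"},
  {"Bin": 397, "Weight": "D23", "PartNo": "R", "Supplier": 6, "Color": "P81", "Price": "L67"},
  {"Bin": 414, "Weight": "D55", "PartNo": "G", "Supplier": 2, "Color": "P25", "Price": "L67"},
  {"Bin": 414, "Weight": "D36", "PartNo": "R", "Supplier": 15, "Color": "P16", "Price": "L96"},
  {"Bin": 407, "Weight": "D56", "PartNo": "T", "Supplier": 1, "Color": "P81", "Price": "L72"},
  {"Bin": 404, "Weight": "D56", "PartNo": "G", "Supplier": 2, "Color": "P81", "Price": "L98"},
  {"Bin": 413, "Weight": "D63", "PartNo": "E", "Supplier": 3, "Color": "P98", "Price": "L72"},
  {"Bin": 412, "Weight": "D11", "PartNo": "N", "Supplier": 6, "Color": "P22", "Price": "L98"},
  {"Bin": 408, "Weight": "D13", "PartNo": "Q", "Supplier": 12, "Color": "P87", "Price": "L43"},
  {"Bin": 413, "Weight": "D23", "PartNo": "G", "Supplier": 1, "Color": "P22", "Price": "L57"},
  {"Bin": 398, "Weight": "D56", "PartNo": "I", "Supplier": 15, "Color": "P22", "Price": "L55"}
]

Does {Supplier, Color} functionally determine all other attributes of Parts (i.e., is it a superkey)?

Two distinct rows share (Supplier=2, Color=P25), so {Supplier, Color} does not determine every attribute — not a superkey.

No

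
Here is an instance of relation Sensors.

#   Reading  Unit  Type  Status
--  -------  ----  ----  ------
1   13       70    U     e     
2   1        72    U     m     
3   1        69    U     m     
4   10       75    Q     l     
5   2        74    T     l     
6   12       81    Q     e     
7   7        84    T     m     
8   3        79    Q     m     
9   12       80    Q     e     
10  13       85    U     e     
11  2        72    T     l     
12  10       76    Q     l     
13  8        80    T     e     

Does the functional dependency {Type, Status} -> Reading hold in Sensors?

Yes

(Type=U, Status=e): rows 1, 10 → Reading = 13, 13 ✓
(Type=U, Status=m): rows 2, 3 → Reading = 1, 1 ✓
(Type=Q, Status=l): rows 4, 12 → Reading = 10, 10 ✓
(Type=T, Status=l): rows 5, 11 → Reading = 2, 2 ✓
(Type=Q, Status=e): rows 6, 9 → Reading = 12, 12 ✓
(Type=T, Status=m): row 7 → Reading = 7 ✓
(Type=Q, Status=m): row 8 → Reading = 3 ✓
(Type=T, Status=e): row 13 → Reading = 8 ✓
Every {Type, Status} value is associated with a single Reading value, so {Type, Status} -> Reading holds.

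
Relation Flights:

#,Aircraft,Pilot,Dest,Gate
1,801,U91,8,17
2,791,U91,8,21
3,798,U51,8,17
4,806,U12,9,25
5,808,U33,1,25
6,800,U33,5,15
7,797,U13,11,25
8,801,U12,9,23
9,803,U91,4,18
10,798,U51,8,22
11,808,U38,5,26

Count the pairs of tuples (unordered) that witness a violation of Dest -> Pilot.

5

Dest=8: violating pairs (1,3), (1,10), (2,3), (2,10) — 4 pairs.
Dest=9: all 2 rows agree on Pilot — 0 pairs.
Dest=5: violating pairs (6,11) — 1 pair.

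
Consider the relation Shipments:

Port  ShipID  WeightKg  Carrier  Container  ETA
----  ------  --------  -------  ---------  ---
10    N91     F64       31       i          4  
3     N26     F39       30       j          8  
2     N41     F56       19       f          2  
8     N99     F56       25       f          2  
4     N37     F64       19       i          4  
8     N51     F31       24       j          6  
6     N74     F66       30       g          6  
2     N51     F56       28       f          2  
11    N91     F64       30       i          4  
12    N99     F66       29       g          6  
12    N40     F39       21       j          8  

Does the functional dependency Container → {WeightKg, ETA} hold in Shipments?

No

Container=i: 3 rows → {WeightKg,ETA} = (F64, 4), (F64, 4), (F64, 4) ✓
Container=j: 3 rows → {WeightKg,ETA} takes values {(F39, 8), (F31, 6)} — violation
Container=f: 3 rows → {WeightKg,ETA} = (F56, 2), (F56, 2), (F56, 2) ✓
Container=g: 2 rows → {WeightKg,ETA} = (F66, 6), (F66, 6) ✓
Two rows agree on Container but differ on {WeightKg, ETA}, so Container → {WeightKg, ETA} does not hold.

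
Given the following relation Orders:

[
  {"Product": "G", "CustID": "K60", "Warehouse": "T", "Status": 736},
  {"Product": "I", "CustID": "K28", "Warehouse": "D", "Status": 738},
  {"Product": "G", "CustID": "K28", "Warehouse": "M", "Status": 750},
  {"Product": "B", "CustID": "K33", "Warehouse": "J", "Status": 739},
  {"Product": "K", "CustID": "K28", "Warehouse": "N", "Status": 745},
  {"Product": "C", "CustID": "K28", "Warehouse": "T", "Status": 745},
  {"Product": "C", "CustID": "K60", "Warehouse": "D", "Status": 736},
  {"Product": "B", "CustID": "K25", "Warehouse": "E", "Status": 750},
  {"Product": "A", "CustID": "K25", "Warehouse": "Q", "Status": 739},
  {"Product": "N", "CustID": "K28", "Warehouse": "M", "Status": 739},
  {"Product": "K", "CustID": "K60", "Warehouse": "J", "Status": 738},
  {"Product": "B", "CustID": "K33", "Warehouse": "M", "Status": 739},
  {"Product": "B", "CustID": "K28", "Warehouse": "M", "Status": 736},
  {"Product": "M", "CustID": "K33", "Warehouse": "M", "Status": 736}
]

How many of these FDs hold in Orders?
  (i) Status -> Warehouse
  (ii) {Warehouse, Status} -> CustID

(i) Status -> Warehouse: Status=736: 4 rows → Warehouse takes values {T, D, M} — violation; Status=738: 2 rows → Warehouse takes values {D, J} — violation; Status=750: 2 rows → Warehouse takes values {M, E} — violation; Status=739: 4 rows → Warehouse takes values {J, Q, M} — violation; Status=745: 2 rows → Warehouse takes values {N, T} — violation — fails.
(ii) {Warehouse, Status} -> CustID: (Warehouse=M, Status=739): 2 rows → CustID takes values {K28, K33} — violation; (Warehouse=M, Status=736): 2 rows → CustID takes values {K28, K33} — violation — fails.
None of the 2 dependencies hold.

0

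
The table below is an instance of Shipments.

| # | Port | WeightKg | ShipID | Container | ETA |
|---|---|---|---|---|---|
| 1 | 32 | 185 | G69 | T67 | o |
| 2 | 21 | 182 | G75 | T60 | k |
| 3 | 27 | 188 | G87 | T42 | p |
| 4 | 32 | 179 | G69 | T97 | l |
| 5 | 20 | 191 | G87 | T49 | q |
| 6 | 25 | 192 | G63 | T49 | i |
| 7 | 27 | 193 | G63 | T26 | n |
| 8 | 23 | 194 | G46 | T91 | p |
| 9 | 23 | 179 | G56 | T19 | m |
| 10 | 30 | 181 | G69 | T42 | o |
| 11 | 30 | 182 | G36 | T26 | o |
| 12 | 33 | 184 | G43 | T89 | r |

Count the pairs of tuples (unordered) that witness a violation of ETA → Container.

4

ETA=o: violating pairs (1,10), (1,11), (10,11) — 3 pairs.
ETA=p: violating pairs (3,8) — 1 pair.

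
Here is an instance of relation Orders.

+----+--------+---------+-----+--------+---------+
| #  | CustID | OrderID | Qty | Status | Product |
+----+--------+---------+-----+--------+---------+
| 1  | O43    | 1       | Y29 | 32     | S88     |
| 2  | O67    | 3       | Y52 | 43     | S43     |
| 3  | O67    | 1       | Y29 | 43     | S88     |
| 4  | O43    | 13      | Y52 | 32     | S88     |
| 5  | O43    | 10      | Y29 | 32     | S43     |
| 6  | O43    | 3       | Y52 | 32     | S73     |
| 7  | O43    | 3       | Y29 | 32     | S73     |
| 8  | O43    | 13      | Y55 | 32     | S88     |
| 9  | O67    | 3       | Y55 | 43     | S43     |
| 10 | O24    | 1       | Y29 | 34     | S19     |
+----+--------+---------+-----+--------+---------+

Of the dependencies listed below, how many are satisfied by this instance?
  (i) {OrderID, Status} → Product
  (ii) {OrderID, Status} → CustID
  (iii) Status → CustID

(i) {OrderID, Status} → Product: every LHS value maps to a single RHS value — holds.
(ii) {OrderID, Status} → CustID: every LHS value maps to a single RHS value — holds.
(iii) Status → CustID: every LHS value maps to a single RHS value — holds.
3 of the 3 dependencies hold.

3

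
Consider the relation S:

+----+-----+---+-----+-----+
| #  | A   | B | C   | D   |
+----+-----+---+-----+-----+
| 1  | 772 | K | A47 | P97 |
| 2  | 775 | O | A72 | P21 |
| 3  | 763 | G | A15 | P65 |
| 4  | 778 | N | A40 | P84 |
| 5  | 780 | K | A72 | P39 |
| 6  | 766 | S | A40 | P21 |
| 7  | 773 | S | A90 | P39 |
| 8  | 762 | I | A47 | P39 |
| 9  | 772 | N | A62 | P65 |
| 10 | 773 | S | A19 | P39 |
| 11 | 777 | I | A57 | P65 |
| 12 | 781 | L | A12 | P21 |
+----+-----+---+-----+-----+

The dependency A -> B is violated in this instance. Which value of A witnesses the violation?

772

A=772: rows 1, 9 → B takes values {K, N} — violation
A=775: row 2 → B = O ✓
A=763: row 3 → B = G ✓
A=778: row 4 → B = N ✓
A=780: row 5 → B = K ✓
A=766: row 6 → B = S ✓
A=773: rows 7, 10 → B = S, S ✓
A=762: row 8 → B = I ✓
A=777: row 11 → B = I ✓
A=781: row 12 → B = L ✓
The only A value with inconsistent B is A=772.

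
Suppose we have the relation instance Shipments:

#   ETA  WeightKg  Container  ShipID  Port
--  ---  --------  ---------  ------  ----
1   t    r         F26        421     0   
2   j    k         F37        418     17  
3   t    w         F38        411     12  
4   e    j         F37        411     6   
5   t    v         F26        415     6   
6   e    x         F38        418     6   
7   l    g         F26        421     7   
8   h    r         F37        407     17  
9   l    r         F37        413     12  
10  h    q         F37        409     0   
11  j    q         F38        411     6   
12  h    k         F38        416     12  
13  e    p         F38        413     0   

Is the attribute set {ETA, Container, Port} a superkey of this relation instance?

All 13 rows have distinct {ETA, Container, Port} values, so {ETA, Container, Port} → (all attributes) holds and {ETA, Container, Port} is a superkey.

Yes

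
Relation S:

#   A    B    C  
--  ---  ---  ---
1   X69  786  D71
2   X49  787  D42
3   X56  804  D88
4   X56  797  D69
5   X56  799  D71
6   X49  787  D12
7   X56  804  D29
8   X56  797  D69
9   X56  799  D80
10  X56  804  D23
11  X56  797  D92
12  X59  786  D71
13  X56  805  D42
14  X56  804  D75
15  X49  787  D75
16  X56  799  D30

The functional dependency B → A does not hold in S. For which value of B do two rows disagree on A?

B=786: rows 1, 12 → A takes values {X69, X59} — violation
B=787: rows 2, 6, 15 → A = X49, X49, X49 ✓
B=804: rows 3, 7, 10, 14 → A = X56, X56, X56, X56 ✓
B=797: rows 4, 8, 11 → A = X56, X56, X56 ✓
B=799: rows 5, 9, 16 → A = X56, X56, X56 ✓
B=805: row 13 → A = X56 ✓
The only B value with inconsistent A is B=786.

786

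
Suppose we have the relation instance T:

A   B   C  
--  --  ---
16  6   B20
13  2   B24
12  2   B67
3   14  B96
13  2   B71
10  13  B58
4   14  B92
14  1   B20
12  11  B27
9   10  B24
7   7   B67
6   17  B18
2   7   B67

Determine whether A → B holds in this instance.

A=16: 1 row → B = 6 ✓
A=13: 2 rows → B = 2, 2 ✓
A=12: 2 rows → B takes values {2, 11} — violation
A=3: 1 row → B = 14 ✓
A=10: 1 row → B = 13 ✓
A=4: 1 row → B = 14 ✓
A=14: 1 row → B = 1 ✓
A=9: 1 row → B = 10 ✓
A=7: 1 row → B = 7 ✓
A=6: 1 row → B = 17 ✓
A=2: 1 row → B = 7 ✓
Two rows agree on A but differ on B, so A → B does not hold.

No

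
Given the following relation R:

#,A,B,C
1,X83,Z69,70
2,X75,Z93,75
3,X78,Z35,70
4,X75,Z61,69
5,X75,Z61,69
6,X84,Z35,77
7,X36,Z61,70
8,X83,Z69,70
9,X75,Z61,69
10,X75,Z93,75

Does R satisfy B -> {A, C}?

No

B=Z69: rows 1, 8 → {A,C} = (X83, 70), (X83, 70) ✓
B=Z93: rows 2, 10 → {A,C} = (X75, 75), (X75, 75) ✓
B=Z35: rows 3, 6 → {A,C} takes values {(X78, 70), (X84, 77)} — violation
B=Z61: rows 4, 5, 7, 9 → {A,C} takes values {(X75, 69), (X36, 70)} — violation
Two rows agree on B but differ on {A, C}, so B -> {A, C} does not hold.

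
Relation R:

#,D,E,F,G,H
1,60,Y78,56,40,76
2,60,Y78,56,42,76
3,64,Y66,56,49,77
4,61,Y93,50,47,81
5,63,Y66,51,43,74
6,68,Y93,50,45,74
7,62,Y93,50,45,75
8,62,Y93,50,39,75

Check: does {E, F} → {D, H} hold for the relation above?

No

(E=Y78, F=56): rows 1, 2 → {D,H} = (60, 76), (60, 76) ✓
(E=Y66, F=56): row 3 → {D,H} = (64, 77) ✓
(E=Y93, F=50): rows 4, 6, 7, 8 → {D,H} takes values {(61, 81), (68, 74), (62, 75)} — violation
(E=Y66, F=51): row 5 → {D,H} = (63, 74) ✓
Two rows agree on {E, F} but differ on {D, H}, so {E, F} → {D, H} does not hold.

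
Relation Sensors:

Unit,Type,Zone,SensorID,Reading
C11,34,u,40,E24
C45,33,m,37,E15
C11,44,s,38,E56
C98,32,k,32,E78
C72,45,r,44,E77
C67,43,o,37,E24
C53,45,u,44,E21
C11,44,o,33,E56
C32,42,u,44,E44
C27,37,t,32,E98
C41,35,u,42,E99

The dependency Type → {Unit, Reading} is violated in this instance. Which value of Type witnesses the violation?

45

Type=34: 1 row → {Unit,Reading} = (C11, E24) ✓
Type=33: 1 row → {Unit,Reading} = (C45, E15) ✓
Type=44: 2 rows → {Unit,Reading} = (C11, E56), (C11, E56) ✓
Type=32: 1 row → {Unit,Reading} = (C98, E78) ✓
Type=45: 2 rows → {Unit,Reading} takes values {(C72, E77), (C53, E21)} — violation
Type=43: 1 row → {Unit,Reading} = (C67, E24) ✓
Type=42: 1 row → {Unit,Reading} = (C32, E44) ✓
Type=37: 1 row → {Unit,Reading} = (C27, E98) ✓
Type=35: 1 row → {Unit,Reading} = (C41, E99) ✓
The only Type value with inconsistent RHS is Type=45.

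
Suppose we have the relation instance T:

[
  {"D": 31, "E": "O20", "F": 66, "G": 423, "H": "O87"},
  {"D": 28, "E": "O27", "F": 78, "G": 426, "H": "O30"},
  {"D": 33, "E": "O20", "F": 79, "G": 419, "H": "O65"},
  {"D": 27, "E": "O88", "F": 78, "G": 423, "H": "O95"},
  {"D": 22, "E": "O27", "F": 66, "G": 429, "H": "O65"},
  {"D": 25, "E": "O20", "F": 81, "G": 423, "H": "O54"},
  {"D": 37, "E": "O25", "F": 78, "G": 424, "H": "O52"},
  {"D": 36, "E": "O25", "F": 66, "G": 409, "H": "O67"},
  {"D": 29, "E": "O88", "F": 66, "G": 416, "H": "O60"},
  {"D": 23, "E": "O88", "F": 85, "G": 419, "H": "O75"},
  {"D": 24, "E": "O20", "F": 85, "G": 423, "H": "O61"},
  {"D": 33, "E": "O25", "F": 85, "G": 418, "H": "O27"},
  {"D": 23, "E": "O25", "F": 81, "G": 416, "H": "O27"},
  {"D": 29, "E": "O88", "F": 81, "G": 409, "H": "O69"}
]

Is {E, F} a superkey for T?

Yes

All 14 rows have distinct {E, F} values, so {E, F} → (all attributes) holds and {E, F} is a superkey.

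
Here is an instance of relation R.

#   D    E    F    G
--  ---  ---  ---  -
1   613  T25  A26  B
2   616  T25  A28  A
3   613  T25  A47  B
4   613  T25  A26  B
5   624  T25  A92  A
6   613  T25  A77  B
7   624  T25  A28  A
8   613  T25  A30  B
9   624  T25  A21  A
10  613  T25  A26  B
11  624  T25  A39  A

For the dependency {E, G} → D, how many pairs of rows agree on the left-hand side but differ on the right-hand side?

(E=T25, G=B): all 6 rows agree on D — 0 pairs.
(E=T25, G=A): violating pairs (2,5), (2,7), (2,9), (2,11) — 4 pairs.

4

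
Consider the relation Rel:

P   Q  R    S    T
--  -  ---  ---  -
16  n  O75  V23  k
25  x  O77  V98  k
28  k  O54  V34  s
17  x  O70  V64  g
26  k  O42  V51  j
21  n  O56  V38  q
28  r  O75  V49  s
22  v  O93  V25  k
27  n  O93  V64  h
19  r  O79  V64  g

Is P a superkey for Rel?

No

Two distinct rows share P=28, so P does not determine every attribute — not a superkey.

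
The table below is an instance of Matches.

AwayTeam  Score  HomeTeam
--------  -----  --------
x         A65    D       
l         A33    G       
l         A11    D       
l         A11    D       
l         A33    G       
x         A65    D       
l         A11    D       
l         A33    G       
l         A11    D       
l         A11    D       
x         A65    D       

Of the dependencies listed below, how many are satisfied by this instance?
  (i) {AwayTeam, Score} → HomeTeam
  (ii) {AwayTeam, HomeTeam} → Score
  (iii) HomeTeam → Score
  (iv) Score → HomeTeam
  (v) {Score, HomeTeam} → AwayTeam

(i) {AwayTeam, Score} → HomeTeam: every LHS value maps to a single RHS value — holds.
(ii) {AwayTeam, HomeTeam} → Score: every LHS value maps to a single RHS value — holds.
(iii) HomeTeam → Score: HomeTeam=D: 8 rows → Score takes values {A65, A11} — violation — fails.
(iv) Score → HomeTeam: every LHS value maps to a single RHS value — holds.
(v) {Score, HomeTeam} → AwayTeam: every LHS value maps to a single RHS value — holds.
4 of the 5 dependencies hold.

4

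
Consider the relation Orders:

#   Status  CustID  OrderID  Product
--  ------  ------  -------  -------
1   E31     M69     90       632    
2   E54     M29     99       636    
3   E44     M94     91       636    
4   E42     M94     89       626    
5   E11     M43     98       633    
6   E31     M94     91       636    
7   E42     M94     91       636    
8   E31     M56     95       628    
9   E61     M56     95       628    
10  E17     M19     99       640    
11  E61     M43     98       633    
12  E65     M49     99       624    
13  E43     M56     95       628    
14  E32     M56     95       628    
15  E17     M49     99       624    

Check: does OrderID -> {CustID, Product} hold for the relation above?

OrderID=90: row 1 → {CustID,Product} = (M69, 632) ✓
OrderID=99: rows 2, 10, 12, 15 → {CustID,Product} takes values {(M29, 636), (M19, 640), (M49, 624)} — violation
OrderID=91: rows 3, 6, 7 → {CustID,Product} = (M94, 636), (M94, 636), (M94, 636) ✓
OrderID=89: row 4 → {CustID,Product} = (M94, 626) ✓
OrderID=98: rows 5, 11 → {CustID,Product} = (M43, 633), (M43, 633) ✓
OrderID=95: rows 8, 9, 13, 14 → {CustID,Product} = (M56, 628), (M56, 628), (M56, 628), (M56, 628) ✓
Two rows agree on OrderID but differ on {CustID, Product}, so OrderID -> {CustID, Product} does not hold.

No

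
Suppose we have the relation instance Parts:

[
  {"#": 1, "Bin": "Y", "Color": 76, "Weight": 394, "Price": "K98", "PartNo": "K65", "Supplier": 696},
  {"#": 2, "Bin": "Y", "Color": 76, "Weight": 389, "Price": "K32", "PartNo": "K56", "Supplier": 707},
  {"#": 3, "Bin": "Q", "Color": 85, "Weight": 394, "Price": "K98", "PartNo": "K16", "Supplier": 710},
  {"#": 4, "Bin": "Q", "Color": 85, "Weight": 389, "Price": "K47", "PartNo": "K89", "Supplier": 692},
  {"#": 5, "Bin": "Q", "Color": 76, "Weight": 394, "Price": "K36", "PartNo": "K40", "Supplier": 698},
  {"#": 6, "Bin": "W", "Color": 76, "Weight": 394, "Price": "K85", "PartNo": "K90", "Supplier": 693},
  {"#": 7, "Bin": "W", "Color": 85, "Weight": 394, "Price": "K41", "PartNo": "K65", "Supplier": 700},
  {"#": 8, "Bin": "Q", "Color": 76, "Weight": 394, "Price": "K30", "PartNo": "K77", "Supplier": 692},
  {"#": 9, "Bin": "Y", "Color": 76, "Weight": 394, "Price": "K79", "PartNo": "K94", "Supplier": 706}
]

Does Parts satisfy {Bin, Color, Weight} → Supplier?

(Bin=Y, Color=76, Weight=394): rows 1, 9 → Supplier takes values {696, 706} — violation
(Bin=Y, Color=76, Weight=389): row 2 → Supplier = 707 ✓
(Bin=Q, Color=85, Weight=394): row 3 → Supplier = 710 ✓
(Bin=Q, Color=85, Weight=389): row 4 → Supplier = 692 ✓
(Bin=Q, Color=76, Weight=394): rows 5, 8 → Supplier takes values {698, 692} — violation
(Bin=W, Color=76, Weight=394): row 6 → Supplier = 693 ✓
(Bin=W, Color=85, Weight=394): row 7 → Supplier = 700 ✓
Two rows agree on {Bin, Color, Weight} but differ on Supplier, so {Bin, Color, Weight} → Supplier does not hold.

No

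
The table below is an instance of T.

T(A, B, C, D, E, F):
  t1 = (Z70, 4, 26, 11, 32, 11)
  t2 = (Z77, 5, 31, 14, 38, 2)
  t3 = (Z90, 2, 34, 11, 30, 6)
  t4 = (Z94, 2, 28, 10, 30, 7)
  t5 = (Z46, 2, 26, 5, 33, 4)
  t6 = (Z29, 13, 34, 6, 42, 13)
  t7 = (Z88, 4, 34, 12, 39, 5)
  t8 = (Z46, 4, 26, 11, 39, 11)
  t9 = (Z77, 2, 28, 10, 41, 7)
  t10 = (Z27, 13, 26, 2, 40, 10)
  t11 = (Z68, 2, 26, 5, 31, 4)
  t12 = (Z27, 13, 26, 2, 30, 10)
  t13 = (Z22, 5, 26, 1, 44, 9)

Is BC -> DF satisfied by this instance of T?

(B=4, C=26): rows 1, 8 → {D,F} = (11, 11), (11, 11) ✓
(B=5, C=31): row 2 → {D,F} = (14, 2) ✓
(B=2, C=34): row 3 → {D,F} = (11, 6) ✓
(B=2, C=28): rows 4, 9 → {D,F} = (10, 7), (10, 7) ✓
(B=2, C=26): rows 5, 11 → {D,F} = (5, 4), (5, 4) ✓
(B=13, C=34): row 6 → {D,F} = (6, 13) ✓
(B=4, C=34): row 7 → {D,F} = (12, 5) ✓
(B=13, C=26): rows 10, 12 → {D,F} = (2, 10), (2, 10) ✓
(B=5, C=26): row 13 → {D,F} = (1, 9) ✓
Every BC value is associated with a single DF value, so BC -> DF holds.

Yes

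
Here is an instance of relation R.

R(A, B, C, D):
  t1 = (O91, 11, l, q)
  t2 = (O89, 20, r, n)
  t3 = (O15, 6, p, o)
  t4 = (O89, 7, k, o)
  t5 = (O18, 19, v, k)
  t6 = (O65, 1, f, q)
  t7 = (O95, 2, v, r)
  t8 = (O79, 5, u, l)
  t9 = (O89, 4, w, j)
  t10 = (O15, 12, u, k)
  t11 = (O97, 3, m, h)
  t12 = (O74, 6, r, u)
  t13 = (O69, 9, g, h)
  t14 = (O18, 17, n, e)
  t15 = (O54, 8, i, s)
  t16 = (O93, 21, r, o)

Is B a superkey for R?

Rows 3 and 12 have the same B value B=6 but are distinct tuples, so B does not determine every attribute — not a superkey.

No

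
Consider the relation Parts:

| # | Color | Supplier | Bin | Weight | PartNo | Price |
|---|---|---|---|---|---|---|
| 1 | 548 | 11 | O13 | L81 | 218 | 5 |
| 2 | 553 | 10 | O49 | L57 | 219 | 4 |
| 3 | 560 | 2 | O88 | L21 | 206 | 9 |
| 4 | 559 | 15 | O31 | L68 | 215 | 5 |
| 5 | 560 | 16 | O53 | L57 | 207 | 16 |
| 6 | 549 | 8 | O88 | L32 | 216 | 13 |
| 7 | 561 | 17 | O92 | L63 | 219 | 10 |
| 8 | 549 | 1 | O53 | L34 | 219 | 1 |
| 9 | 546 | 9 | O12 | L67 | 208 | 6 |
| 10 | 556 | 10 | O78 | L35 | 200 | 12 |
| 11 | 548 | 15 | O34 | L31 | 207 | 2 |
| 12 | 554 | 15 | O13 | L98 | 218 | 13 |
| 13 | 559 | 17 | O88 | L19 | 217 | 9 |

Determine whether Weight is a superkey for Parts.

No

Rows 2 and 5 have the same Weight value Weight=L57 but are distinct tuples, so Weight does not determine every attribute — not a superkey.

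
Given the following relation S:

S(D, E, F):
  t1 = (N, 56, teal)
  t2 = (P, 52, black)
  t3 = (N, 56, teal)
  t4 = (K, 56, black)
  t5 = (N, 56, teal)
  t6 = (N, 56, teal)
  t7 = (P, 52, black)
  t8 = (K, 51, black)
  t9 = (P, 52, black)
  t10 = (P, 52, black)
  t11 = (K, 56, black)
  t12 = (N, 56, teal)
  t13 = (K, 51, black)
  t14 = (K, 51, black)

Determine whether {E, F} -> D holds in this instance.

(E=56, F=teal): rows 1, 3, 5, 6, 12 → D = N, N, N, N, N ✓
(E=52, F=black): rows 2, 7, 9, 10 → D = P, P, P, P ✓
(E=56, F=black): rows 4, 11 → D = K, K ✓
(E=51, F=black): rows 8, 13, 14 → D = K, K, K ✓
Every {E, F} value is associated with a single D value, so {E, F} -> D holds.

Yes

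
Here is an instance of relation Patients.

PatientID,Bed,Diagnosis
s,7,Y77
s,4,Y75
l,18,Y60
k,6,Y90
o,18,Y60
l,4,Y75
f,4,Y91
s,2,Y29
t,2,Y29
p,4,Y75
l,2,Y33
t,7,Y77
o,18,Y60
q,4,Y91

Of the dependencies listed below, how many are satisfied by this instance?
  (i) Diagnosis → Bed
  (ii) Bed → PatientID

1

(i) Diagnosis → Bed: every LHS value maps to a single RHS value — holds.
(ii) Bed → PatientID: Bed=7: 2 rows → PatientID takes values {s, t} — violation; Bed=4: 5 rows → PatientID takes values {s, l, f, p, q} — violation; Bed=18: 3 rows → PatientID takes values {l, o} — violation; Bed=2: 3 rows → PatientID takes values {s, t, l} — violation — fails.
1 of the 2 dependencies holds.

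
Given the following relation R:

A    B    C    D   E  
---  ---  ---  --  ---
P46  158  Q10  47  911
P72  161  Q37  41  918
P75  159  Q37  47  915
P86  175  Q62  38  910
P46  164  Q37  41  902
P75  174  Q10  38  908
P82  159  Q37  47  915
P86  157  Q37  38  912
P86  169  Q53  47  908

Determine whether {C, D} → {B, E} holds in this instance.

No

(C=Q10, D=47): 1 row → {B,E} = (158, 911) ✓
(C=Q37, D=41): 2 rows → {B,E} takes values {(161, 918), (164, 902)} — violation
(C=Q37, D=47): 2 rows → {B,E} = (159, 915), (159, 915) ✓
(C=Q62, D=38): 1 row → {B,E} = (175, 910) ✓
(C=Q10, D=38): 1 row → {B,E} = (174, 908) ✓
(C=Q37, D=38): 1 row → {B,E} = (157, 912) ✓
(C=Q53, D=47): 1 row → {B,E} = (169, 908) ✓
Two rows agree on {C, D} but differ on {B, E}, so {C, D} → {B, E} does not hold.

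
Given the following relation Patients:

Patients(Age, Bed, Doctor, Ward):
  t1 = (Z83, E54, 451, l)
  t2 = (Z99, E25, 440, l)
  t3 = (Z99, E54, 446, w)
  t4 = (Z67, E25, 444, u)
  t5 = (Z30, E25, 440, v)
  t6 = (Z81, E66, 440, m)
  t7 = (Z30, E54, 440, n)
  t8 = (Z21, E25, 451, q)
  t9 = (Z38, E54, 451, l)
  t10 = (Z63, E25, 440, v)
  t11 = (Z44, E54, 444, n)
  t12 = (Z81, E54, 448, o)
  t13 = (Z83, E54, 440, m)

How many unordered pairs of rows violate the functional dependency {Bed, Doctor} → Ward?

3

(Bed=E54, Doctor=451): all 2 rows agree on Ward — 0 pairs.
(Bed=E25, Doctor=440): violating pairs (2,5), (2,10) — 2 pairs.
(Bed=E54, Doctor=440): violating pairs (7,13) — 1 pair.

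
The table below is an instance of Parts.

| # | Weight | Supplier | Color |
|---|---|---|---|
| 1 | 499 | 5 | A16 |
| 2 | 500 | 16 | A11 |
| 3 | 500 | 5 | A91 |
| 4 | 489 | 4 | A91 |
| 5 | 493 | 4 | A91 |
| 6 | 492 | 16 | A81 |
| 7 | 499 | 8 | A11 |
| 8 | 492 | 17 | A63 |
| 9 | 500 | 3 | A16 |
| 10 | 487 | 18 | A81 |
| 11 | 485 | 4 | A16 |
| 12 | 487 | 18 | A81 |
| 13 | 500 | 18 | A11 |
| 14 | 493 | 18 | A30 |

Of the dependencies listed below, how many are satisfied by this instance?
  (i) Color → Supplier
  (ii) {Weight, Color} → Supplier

0

(i) Color → Supplier: Color=A16: rows 1, 9, 11 → Supplier takes values {5, 3, 4} — violation; Color=A11: rows 2, 7, 13 → Supplier takes values {16, 8, 18} — violation; Color=A91: rows 3, 4, 5 → Supplier takes values {5, 4} — violation; Color=A81: rows 6, 10, 12 → Supplier takes values {16, 18} — violation — fails.
(ii) {Weight, Color} → Supplier: (Weight=500, Color=A11): rows 2, 13 → Supplier takes values {16, 18} — violation — fails.
None of the 2 dependencies hold.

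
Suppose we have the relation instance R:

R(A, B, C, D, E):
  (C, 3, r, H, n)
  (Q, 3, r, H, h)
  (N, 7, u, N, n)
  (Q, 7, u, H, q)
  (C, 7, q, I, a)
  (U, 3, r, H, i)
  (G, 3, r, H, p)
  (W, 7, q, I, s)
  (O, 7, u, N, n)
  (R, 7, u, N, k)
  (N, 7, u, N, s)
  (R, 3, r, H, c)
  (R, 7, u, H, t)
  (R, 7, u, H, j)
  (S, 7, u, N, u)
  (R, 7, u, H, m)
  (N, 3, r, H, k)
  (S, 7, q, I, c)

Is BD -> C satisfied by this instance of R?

Yes

(B=3, D=H): 6 rows → C = r, r, r, r, r, r ✓
(B=7, D=N): 5 rows → C = u, u, u, u, u ✓
(B=7, D=H): 4 rows → C = u, u, u, u ✓
(B=7, D=I): 3 rows → C = q, q, q ✓
Every BD value is associated with a single C value, so BD -> C holds.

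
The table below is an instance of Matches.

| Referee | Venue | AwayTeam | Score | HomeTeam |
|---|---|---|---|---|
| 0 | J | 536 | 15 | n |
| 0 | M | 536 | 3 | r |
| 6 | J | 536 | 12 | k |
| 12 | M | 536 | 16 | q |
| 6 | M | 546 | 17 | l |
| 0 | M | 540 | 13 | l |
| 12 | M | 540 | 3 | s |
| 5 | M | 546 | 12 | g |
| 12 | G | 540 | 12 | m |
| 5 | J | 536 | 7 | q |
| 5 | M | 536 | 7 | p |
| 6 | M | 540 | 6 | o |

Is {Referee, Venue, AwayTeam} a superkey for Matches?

Yes

All 12 rows have distinct {Referee, Venue, AwayTeam} values, so {Referee, Venue, AwayTeam} → (all attributes) holds and {Referee, Venue, AwayTeam} is a superkey.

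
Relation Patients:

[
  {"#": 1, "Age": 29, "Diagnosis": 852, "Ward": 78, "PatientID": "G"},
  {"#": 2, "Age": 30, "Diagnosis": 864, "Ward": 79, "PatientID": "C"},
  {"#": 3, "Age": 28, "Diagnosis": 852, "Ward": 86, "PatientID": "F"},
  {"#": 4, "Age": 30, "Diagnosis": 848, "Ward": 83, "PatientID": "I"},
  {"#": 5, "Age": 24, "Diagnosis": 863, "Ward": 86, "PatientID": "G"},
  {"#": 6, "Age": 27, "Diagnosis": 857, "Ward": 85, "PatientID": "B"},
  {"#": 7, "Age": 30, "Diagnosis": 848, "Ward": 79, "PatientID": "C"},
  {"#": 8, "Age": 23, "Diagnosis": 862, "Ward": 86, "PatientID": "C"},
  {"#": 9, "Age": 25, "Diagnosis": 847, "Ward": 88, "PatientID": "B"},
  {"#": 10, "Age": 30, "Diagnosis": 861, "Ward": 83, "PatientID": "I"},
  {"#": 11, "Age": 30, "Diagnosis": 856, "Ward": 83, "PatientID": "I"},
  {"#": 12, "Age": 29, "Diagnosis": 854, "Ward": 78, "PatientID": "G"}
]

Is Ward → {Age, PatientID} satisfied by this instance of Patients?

Ward=78: rows 1, 12 → {Age,PatientID} = (29, G), (29, G) ✓
Ward=79: rows 2, 7 → {Age,PatientID} = (30, C), (30, C) ✓
Ward=86: rows 3, 5, 8 → {Age,PatientID} takes values {(28, F), (24, G), (23, C)} — violation
Ward=83: rows 4, 10, 11 → {Age,PatientID} = (30, I), (30, I), (30, I) ✓
Ward=85: row 6 → {Age,PatientID} = (27, B) ✓
Ward=88: row 9 → {Age,PatientID} = (25, B) ✓
Two rows agree on Ward but differ on {Age, PatientID}, so Ward → {Age, PatientID} does not hold.

No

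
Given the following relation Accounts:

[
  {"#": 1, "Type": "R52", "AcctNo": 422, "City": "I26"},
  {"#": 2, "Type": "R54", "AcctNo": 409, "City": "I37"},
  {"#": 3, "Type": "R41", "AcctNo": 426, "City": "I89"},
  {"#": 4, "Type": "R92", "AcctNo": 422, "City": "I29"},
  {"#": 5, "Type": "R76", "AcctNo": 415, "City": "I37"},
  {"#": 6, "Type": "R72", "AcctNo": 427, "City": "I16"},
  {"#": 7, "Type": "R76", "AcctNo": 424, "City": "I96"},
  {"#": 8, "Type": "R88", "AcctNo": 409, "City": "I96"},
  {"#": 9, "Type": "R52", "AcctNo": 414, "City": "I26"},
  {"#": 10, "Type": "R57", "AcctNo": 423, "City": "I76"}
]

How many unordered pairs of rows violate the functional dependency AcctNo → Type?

AcctNo=422: violating pairs (1,4) — 1 pair.
AcctNo=409: violating pairs (2,8) — 1 pair.

2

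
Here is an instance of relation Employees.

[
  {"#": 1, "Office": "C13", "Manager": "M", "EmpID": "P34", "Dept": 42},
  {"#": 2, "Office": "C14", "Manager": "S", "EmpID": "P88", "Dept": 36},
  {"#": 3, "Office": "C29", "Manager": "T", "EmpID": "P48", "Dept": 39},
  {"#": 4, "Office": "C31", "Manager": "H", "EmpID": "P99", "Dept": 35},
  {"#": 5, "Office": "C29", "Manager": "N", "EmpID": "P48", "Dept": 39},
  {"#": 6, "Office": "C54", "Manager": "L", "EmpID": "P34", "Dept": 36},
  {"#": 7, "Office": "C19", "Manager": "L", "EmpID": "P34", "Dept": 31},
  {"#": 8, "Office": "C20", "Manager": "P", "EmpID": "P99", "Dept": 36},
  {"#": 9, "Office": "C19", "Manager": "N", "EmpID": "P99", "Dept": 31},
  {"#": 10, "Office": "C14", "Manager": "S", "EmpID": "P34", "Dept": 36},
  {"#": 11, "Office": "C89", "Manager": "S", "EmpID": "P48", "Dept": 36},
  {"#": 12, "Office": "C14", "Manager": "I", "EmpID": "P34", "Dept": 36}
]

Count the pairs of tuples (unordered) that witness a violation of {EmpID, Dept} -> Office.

(EmpID=P48, Dept=39): all 2 rows agree on Office — 0 pairs.
(EmpID=P34, Dept=36): violating pairs (6,10), (6,12) — 2 pairs.

2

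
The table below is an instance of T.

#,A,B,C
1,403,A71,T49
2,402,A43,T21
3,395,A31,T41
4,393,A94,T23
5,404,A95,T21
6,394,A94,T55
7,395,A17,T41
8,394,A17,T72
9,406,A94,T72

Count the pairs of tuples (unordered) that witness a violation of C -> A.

C=T21: violating pairs (2,5) — 1 pair.
C=T41: all 2 rows agree on A — 0 pairs.
C=T72: violating pairs (8,9) — 1 pair.

2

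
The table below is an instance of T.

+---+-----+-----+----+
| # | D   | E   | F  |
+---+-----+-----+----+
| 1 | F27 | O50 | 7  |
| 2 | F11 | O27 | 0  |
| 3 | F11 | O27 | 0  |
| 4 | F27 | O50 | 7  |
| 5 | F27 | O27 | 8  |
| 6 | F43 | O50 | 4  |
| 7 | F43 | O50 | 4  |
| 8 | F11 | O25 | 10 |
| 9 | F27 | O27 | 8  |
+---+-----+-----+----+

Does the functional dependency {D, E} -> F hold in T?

(D=F27, E=O50): rows 1, 4 → F = 7, 7 ✓
(D=F11, E=O27): rows 2, 3 → F = 0, 0 ✓
(D=F27, E=O27): rows 5, 9 → F = 8, 8 ✓
(D=F43, E=O50): rows 6, 7 → F = 4, 4 ✓
(D=F11, E=O25): row 8 → F = 10 ✓
Every {D, E} value is associated with a single F value, so {D, E} -> F holds.

Yes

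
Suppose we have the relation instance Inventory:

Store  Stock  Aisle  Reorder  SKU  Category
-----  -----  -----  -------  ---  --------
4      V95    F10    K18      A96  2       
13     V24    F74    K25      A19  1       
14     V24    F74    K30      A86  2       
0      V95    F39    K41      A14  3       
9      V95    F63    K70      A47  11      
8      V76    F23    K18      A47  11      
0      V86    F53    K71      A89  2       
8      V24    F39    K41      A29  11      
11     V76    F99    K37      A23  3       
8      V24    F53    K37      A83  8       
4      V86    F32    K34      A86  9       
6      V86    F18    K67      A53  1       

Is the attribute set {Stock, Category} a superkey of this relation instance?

Yes

All 12 rows have distinct {Stock, Category} values, so {Stock, Category} → (all attributes) holds and {Stock, Category} is a superkey.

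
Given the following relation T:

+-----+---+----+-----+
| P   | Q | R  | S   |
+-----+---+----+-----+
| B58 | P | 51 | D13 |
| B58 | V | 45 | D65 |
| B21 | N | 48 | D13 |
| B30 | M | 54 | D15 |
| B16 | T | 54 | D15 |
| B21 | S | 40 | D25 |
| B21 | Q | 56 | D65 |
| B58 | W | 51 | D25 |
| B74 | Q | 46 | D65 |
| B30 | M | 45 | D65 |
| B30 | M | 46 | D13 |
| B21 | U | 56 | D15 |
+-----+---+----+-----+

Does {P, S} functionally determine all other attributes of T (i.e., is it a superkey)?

All 12 rows have distinct {P, S} values, so {P, S} → (all attributes) holds and {P, S} is a superkey.

Yes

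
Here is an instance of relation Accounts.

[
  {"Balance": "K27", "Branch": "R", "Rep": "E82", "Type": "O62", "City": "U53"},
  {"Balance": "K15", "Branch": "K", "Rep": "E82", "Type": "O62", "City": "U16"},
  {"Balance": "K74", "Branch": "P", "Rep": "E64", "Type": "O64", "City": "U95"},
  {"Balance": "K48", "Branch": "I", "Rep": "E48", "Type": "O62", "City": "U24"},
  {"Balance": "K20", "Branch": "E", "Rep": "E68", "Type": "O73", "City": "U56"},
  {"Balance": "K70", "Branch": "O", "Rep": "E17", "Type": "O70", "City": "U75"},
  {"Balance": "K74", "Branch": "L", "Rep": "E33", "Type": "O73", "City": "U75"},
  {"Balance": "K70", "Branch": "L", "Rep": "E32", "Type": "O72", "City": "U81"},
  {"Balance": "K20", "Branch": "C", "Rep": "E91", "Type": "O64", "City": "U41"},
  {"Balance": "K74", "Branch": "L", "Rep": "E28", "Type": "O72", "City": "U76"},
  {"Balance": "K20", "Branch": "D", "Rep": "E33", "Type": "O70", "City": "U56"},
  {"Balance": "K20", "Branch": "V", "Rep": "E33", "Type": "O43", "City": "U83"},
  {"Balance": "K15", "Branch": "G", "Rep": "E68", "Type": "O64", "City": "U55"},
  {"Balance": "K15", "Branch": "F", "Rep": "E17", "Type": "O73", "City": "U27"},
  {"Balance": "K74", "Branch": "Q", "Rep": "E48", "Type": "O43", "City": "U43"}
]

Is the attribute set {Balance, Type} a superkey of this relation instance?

All 15 rows have distinct {Balance, Type} values, so {Balance, Type} → (all attributes) holds and {Balance, Type} is a superkey.

Yes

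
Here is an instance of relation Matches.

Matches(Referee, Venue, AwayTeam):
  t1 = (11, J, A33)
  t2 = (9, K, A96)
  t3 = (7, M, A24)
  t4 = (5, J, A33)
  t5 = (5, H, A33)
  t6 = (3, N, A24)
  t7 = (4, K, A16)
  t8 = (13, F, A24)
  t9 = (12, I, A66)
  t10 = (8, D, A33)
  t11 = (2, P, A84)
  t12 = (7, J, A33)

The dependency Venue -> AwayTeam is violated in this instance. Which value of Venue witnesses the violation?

K

Venue=J: rows 1, 4, 12 → AwayTeam = A33, A33, A33 ✓
Venue=K: rows 2, 7 → AwayTeam takes values {A96, A16} — violation
Venue=M: row 3 → AwayTeam = A24 ✓
Venue=H: row 5 → AwayTeam = A33 ✓
Venue=N: row 6 → AwayTeam = A24 ✓
Venue=F: row 8 → AwayTeam = A24 ✓
Venue=I: row 9 → AwayTeam = A66 ✓
Venue=D: row 10 → AwayTeam = A33 ✓
Venue=P: row 11 → AwayTeam = A84 ✓
The only Venue value with inconsistent AwayTeam is Venue=K.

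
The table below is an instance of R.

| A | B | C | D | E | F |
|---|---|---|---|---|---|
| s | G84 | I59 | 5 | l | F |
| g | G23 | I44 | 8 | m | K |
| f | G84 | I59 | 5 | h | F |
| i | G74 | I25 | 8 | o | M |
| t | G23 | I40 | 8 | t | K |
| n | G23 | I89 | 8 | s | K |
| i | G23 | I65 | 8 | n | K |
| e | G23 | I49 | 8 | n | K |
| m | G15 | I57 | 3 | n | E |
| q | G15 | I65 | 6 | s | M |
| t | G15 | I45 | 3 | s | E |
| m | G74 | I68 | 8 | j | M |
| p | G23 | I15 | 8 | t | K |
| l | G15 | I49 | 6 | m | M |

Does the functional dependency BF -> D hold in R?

(B=G84, F=F): 2 rows → D = 5, 5 ✓
(B=G23, F=K): 6 rows → D = 8, 8, 8, 8, 8, 8 ✓
(B=G74, F=M): 2 rows → D = 8, 8 ✓
(B=G15, F=E): 2 rows → D = 3, 3 ✓
(B=G15, F=M): 2 rows → D = 6, 6 ✓
Every BF value is associated with a single D value, so BF -> D holds.

Yes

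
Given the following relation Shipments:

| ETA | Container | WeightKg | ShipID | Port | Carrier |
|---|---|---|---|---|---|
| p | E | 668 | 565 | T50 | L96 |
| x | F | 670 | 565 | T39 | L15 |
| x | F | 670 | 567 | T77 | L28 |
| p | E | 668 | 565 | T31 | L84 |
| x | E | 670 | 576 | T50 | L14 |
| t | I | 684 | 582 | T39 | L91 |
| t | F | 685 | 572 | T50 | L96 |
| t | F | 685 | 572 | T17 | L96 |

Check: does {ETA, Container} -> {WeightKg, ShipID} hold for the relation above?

No

(ETA=p, Container=E): 2 rows → {WeightKg,ShipID} = (668, 565), (668, 565) ✓
(ETA=x, Container=F): 2 rows → {WeightKg,ShipID} takes values {(670, 565), (670, 567)} — violation
(ETA=x, Container=E): 1 row → {WeightKg,ShipID} = (670, 576) ✓
(ETA=t, Container=I): 1 row → {WeightKg,ShipID} = (684, 582) ✓
(ETA=t, Container=F): 2 rows → {WeightKg,ShipID} = (685, 572), (685, 572) ✓
Two rows agree on {ETA, Container} but differ on {WeightKg, ShipID}, so {ETA, Container} -> {WeightKg, ShipID} does not hold.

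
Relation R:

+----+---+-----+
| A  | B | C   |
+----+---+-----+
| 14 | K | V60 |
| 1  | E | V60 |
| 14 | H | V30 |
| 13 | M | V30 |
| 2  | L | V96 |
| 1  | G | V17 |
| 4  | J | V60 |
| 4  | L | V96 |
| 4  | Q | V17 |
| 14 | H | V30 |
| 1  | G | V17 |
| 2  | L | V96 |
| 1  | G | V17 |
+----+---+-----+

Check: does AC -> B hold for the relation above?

(A=14, C=V60): 1 row → B = K ✓
(A=1, C=V60): 1 row → B = E ✓
(A=14, C=V30): 2 rows → B = H, H ✓
(A=13, C=V30): 1 row → B = M ✓
(A=2, C=V96): 2 rows → B = L, L ✓
(A=1, C=V17): 3 rows → B = G, G, G ✓
(A=4, C=V60): 1 row → B = J ✓
(A=4, C=V96): 1 row → B = L ✓
(A=4, C=V17): 1 row → B = Q ✓
Every AC value is associated with a single B value, so AC -> B holds.

Yes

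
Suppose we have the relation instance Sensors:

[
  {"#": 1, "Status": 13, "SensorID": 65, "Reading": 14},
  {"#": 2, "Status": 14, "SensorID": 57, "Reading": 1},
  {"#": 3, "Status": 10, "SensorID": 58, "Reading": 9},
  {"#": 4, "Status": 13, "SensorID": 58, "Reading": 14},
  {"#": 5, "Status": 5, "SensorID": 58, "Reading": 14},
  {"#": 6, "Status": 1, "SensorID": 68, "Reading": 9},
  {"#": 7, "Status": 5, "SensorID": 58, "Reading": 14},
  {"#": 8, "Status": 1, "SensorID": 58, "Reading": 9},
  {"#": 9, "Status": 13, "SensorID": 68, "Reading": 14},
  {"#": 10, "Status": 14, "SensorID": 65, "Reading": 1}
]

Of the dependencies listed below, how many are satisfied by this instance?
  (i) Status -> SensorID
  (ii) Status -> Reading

(i) Status -> SensorID: Status=13: rows 1, 4, 9 → SensorID takes values {65, 58, 68} — violation; Status=14: rows 2, 10 → SensorID takes values {57, 65} — violation; Status=1: rows 6, 8 → SensorID takes values {68, 58} — violation — fails.
(ii) Status -> Reading: every LHS value maps to a single RHS value — holds.
1 of the 2 dependencies holds.

1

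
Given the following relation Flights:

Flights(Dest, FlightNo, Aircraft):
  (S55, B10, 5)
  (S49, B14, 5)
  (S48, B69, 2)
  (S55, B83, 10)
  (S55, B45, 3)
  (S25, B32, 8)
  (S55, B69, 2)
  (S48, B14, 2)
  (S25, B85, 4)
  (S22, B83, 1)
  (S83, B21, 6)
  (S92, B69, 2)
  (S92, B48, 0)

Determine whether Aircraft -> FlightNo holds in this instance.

Aircraft=5: 2 rows → FlightNo takes values {B10, B14} — violation
Aircraft=2: 4 rows → FlightNo takes values {B69, B14} — violation
Aircraft=10: 1 row → FlightNo = B83 ✓
Aircraft=3: 1 row → FlightNo = B45 ✓
Aircraft=8: 1 row → FlightNo = B32 ✓
Aircraft=4: 1 row → FlightNo = B85 ✓
Aircraft=1: 1 row → FlightNo = B83 ✓
Aircraft=6: 1 row → FlightNo = B21 ✓
Aircraft=0: 1 row → FlightNo = B48 ✓
Two rows agree on Aircraft but differ on FlightNo, so Aircraft -> FlightNo does not hold.

No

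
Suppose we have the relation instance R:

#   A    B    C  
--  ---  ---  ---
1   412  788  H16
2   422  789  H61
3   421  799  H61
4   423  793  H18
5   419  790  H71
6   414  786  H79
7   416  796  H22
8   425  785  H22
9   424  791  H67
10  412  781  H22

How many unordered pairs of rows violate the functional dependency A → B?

A=412: violating pairs (1,10) — 1 pair.

1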